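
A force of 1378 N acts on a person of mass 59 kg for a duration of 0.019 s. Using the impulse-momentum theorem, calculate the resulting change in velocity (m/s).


J = F * dt = 1378 * 0.019 = 26.1820 N*s
delta_v = J / m
delta_v = 26.1820 / 59
delta_v = 0.4438


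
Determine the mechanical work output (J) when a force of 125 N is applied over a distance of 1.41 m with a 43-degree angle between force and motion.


W = F * d * cos(theta)
theta = 43 deg = 0.7505 rad
cos(theta) = 0.7314
W = 125 * 1.41 * 0.7314
W = 128.9011


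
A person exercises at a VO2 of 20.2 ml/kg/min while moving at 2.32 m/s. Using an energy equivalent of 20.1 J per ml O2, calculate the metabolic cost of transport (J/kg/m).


Power per kg = VO2 * 20.1 / 60
Power per kg = 20.2 * 20.1 / 60 = 6.7670 W/kg
Cost = power_per_kg / speed
Cost = 6.7670 / 2.32
Cost = 2.9168


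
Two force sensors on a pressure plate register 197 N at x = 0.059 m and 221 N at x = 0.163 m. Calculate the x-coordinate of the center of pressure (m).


COP_x = (F1*x1 + F2*x2) / (F1 + F2)
COP_x = (197*0.059 + 221*0.163) / (197 + 221)
Numerator = 47.6460
Denominator = 418
COP_x = 0.1140


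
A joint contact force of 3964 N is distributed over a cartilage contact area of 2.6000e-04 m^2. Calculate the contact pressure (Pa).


P = F / A
P = 3964 / 2.6000e-04
P = 1.5246e+07


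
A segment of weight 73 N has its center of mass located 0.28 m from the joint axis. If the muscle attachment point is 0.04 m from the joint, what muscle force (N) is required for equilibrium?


F_muscle = W * d_load / d_muscle
F_muscle = 73 * 0.28 / 0.04
Numerator = 20.4400
F_muscle = 511.0000


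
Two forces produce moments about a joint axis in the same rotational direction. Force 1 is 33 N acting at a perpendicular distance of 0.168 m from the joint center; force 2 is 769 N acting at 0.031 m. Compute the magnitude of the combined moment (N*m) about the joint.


M = F1 * d1 + F2 * d2
M = 33 * 0.168 + 769 * 0.031
M = 5.5440 + 23.8390
M = 29.3830


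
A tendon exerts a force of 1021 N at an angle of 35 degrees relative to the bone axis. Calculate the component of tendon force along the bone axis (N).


F_eff = F_tendon * cos(theta)
theta = 35 deg = 0.6109 rad
cos(theta) = 0.8192
F_eff = 1021 * 0.8192
F_eff = 836.3542


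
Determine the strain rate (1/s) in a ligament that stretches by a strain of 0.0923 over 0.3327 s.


strain_rate = delta_strain / delta_t
strain_rate = 0.0923 / 0.3327
strain_rate = 0.2774


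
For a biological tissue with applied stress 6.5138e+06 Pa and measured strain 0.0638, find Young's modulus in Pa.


E = stress / strain
E = 6.5138e+06 / 0.0638
E = 1.0210e+08


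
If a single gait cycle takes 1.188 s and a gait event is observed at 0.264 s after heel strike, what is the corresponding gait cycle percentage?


pct = (event_time / cycle_time) * 100
pct = (0.264 / 1.188) * 100
ratio = 0.2222
pct = 22.2222


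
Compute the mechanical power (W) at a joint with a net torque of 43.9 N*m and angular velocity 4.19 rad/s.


P = M * omega
P = 43.9 * 4.19
P = 183.9410


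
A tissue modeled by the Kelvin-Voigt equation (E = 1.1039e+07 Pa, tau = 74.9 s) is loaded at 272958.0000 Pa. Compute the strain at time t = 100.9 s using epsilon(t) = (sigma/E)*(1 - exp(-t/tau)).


epsilon(t) = (sigma/E) * (1 - exp(-t/tau))
sigma/E = 272958.0000 / 1.1039e+07 = 0.0247
exp(-t/tau) = exp(-100.9 / 74.9) = 0.2600
epsilon = 0.0247 * (1 - 0.2600)
epsilon = 0.0183


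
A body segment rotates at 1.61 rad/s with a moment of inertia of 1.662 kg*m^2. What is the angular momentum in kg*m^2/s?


L = I * omega
L = 1.662 * 1.61
L = 2.6758


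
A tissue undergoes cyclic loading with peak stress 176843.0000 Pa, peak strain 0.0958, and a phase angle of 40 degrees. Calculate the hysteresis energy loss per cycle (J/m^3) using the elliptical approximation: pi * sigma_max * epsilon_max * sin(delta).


E_loss = pi * sigma_max * epsilon_max * sin(delta)
delta = 40 deg = 0.6981 rad
sin(delta) = 0.6428
E_loss = pi * 176843.0000 * 0.0958 * 0.6428
E_loss = 34211.3926


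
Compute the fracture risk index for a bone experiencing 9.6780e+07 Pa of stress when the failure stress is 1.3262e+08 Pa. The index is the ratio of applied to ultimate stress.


FRI = applied / ultimate
FRI = 9.6780e+07 / 1.3262e+08
FRI = 0.7298


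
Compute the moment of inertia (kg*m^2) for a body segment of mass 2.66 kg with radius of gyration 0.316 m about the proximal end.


I = m * k^2
I = 2.66 * 0.316^2
k^2 = 0.0999
I = 0.2656


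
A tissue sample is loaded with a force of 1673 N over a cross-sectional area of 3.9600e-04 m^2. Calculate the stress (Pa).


stress = F / A
stress = 1673 / 3.9600e-04
stress = 4.2247e+06


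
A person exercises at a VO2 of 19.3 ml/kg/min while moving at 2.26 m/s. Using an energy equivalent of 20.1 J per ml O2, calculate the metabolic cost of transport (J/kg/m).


Power per kg = VO2 * 20.1 / 60
Power per kg = 19.3 * 20.1 / 60 = 6.4655 W/kg
Cost = power_per_kg / speed
Cost = 6.4655 / 2.26
Cost = 2.8608


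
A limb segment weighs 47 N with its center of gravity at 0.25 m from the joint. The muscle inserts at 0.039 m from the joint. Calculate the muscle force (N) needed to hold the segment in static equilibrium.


F_muscle = W * d_load / d_muscle
F_muscle = 47 * 0.25 / 0.039
Numerator = 11.7500
F_muscle = 301.2821


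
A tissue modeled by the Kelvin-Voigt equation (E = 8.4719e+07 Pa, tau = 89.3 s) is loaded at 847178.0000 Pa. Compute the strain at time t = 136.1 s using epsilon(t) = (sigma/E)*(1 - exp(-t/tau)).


epsilon(t) = (sigma/E) * (1 - exp(-t/tau))
sigma/E = 847178.0000 / 8.4719e+07 = 0.0100
exp(-t/tau) = exp(-136.1 / 89.3) = 0.2178
epsilon = 0.0100 * (1 - 0.2178)
epsilon = 0.0078


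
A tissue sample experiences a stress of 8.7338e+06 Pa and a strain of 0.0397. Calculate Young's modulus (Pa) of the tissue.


E = stress / strain
E = 8.7338e+06 / 0.0397
E = 2.1999e+08


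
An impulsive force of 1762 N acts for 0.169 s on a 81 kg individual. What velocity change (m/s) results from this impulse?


J = F * dt = 1762 * 0.169 = 297.7780 N*s
delta_v = J / m
delta_v = 297.7780 / 81
delta_v = 3.6763


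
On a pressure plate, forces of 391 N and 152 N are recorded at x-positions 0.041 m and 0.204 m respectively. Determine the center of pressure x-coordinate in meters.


COP_x = (F1*x1 + F2*x2) / (F1 + F2)
COP_x = (391*0.041 + 152*0.204) / (391 + 152)
Numerator = 47.0390
Denominator = 543
COP_x = 0.0866


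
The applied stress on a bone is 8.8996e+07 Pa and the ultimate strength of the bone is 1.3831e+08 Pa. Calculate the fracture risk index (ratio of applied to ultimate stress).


FRI = applied / ultimate
FRI = 8.8996e+07 / 1.3831e+08
FRI = 0.6435


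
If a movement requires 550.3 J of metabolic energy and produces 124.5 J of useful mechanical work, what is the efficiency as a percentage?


eta = (W_mech / E_meta) * 100
eta = (124.5 / 550.3) * 100
ratio = 0.2262
eta = 22.6240


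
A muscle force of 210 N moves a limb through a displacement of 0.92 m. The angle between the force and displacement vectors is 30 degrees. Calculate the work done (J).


W = F * d * cos(theta)
theta = 30 deg = 0.5236 rad
cos(theta) = 0.8660
W = 210 * 0.92 * 0.8660
W = 167.3161


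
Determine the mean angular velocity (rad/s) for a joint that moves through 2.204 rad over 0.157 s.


omega = delta_theta / delta_t
omega = 2.204 / 0.157
omega = 14.0382


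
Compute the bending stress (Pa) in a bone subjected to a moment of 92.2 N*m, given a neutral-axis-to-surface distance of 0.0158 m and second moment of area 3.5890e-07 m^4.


sigma = M * c / I
sigma = 92.2 * 0.0158 / 3.5890e-07
M * c = 1.4568
sigma = 4.0590e+06


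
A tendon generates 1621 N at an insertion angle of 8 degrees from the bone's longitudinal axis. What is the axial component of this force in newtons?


F_eff = F_tendon * cos(theta)
theta = 8 deg = 0.1396 rad
cos(theta) = 0.9903
F_eff = 1621 * 0.9903
F_eff = 1605.2245


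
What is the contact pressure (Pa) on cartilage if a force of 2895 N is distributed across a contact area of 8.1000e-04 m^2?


P = F / A
P = 2895 / 8.1000e-04
P = 3.5741e+06


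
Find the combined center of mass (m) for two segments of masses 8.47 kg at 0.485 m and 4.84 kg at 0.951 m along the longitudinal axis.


COM = (m1*x1 + m2*x2) / (m1 + m2)
COM = (8.47*0.485 + 4.84*0.951) / (8.47 + 4.84)
Numerator = 8.7108
Denominator = 13.3100
COM = 0.6545


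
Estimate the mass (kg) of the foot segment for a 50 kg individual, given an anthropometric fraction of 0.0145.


m_segment = body_mass * fraction
m_segment = 50 * 0.0145
m_segment = 0.7250


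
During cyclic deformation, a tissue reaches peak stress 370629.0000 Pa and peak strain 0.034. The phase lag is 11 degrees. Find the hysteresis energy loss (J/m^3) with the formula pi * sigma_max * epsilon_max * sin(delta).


E_loss = pi * sigma_max * epsilon_max * sin(delta)
delta = 11 deg = 0.1920 rad
sin(delta) = 0.1908
E_loss = pi * 370629.0000 * 0.034 * 0.1908
E_loss = 7553.8270


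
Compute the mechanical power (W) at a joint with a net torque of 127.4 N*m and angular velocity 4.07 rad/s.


P = M * omega
P = 127.4 * 4.07
P = 518.5180


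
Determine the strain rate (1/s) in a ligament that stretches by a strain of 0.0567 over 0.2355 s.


strain_rate = delta_strain / delta_t
strain_rate = 0.0567 / 0.2355
strain_rate = 0.2408


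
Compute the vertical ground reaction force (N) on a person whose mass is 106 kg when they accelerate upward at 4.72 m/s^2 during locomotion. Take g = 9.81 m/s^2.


GRF = m * (g + a)
GRF = 106 * (9.81 + 4.72)
GRF = 106 * 14.5300
GRF = 1540.1800


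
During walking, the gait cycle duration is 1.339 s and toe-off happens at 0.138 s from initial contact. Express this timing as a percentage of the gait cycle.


pct = (event_time / cycle_time) * 100
pct = (0.138 / 1.339) * 100
ratio = 0.1031
pct = 10.3062


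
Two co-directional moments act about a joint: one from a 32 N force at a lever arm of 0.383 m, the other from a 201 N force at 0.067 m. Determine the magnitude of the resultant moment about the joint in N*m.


M = F1 * d1 + F2 * d2
M = 32 * 0.383 + 201 * 0.067
M = 12.2560 + 13.4670
M = 25.7230


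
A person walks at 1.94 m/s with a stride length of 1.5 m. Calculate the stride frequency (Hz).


f = v / stride_length
f = 1.94 / 1.5
f = 1.2933


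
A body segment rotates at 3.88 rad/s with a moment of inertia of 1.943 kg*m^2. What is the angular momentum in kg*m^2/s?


L = I * omega
L = 1.943 * 3.88
L = 7.5388


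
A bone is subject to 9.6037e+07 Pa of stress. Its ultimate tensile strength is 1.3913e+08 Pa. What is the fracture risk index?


FRI = applied / ultimate
FRI = 9.6037e+07 / 1.3913e+08
FRI = 0.6903


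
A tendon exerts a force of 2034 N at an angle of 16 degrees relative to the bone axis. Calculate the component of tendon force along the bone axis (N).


F_eff = F_tendon * cos(theta)
theta = 16 deg = 0.2793 rad
cos(theta) = 0.9613
F_eff = 2034 * 0.9613
F_eff = 1955.2063


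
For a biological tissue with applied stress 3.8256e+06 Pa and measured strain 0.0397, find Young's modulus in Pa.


E = stress / strain
E = 3.8256e+06 / 0.0397
E = 9.6363e+07


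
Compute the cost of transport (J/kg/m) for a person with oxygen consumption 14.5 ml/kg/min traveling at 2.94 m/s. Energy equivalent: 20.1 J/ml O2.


Power per kg = VO2 * 20.1 / 60
Power per kg = 14.5 * 20.1 / 60 = 4.8575 W/kg
Cost = power_per_kg / speed
Cost = 4.8575 / 2.94
Cost = 1.6522


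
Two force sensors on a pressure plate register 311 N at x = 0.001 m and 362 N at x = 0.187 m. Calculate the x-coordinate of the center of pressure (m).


COP_x = (F1*x1 + F2*x2) / (F1 + F2)
COP_x = (311*0.001 + 362*0.187) / (311 + 362)
Numerator = 68.0050
Denominator = 673
COP_x = 0.1010


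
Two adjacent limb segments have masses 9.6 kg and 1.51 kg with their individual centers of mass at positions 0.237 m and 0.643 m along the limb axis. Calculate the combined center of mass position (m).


COM = (m1*x1 + m2*x2) / (m1 + m2)
COM = (9.6*0.237 + 1.51*0.643) / (9.6 + 1.51)
Numerator = 3.2461
Denominator = 11.1100
COM = 0.2922


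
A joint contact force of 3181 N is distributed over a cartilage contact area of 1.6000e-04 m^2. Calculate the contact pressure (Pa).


P = F / A
P = 3181 / 1.6000e-04
P = 1.9881e+07


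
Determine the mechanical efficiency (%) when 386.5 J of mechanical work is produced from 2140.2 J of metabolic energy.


eta = (W_mech / E_meta) * 100
eta = (386.5 / 2140.2) * 100
ratio = 0.1806
eta = 18.0591


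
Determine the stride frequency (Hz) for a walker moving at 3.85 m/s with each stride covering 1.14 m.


f = v / stride_length
f = 3.85 / 1.14
f = 3.3772


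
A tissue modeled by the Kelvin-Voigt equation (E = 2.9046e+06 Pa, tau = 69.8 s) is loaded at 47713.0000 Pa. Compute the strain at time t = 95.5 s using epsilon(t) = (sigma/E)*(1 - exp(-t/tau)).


epsilon(t) = (sigma/E) * (1 - exp(-t/tau))
sigma/E = 47713.0000 / 2.9046e+06 = 0.0164
exp(-t/tau) = exp(-95.5 / 69.8) = 0.2546
epsilon = 0.0164 * (1 - 0.2546)
epsilon = 0.0122


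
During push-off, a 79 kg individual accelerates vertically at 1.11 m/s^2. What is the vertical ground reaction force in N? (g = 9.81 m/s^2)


GRF = m * (g + a)
GRF = 79 * (9.81 + 1.11)
GRF = 79 * 10.9200
GRF = 862.6800


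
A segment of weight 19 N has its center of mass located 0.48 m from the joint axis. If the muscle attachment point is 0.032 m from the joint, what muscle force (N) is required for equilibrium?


F_muscle = W * d_load / d_muscle
F_muscle = 19 * 0.48 / 0.032
Numerator = 9.1200
F_muscle = 285.0000


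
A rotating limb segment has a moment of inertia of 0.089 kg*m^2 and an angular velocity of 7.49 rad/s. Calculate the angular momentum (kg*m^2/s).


L = I * omega
L = 0.089 * 7.49
L = 0.6666


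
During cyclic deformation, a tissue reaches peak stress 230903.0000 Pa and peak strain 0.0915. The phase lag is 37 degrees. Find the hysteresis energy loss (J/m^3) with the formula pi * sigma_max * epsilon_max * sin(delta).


E_loss = pi * sigma_max * epsilon_max * sin(delta)
delta = 37 deg = 0.6458 rad
sin(delta) = 0.6018
E_loss = pi * 230903.0000 * 0.0915 * 0.6018
E_loss = 39945.1050


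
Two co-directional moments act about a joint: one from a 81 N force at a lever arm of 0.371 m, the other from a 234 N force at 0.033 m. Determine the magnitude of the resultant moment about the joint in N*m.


M = F1 * d1 + F2 * d2
M = 81 * 0.371 + 234 * 0.033
M = 30.0510 + 7.7220
M = 37.7730


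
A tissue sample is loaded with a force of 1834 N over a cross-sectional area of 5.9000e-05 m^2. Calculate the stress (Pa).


stress = F / A
stress = 1834 / 5.9000e-05
stress = 3.1085e+07


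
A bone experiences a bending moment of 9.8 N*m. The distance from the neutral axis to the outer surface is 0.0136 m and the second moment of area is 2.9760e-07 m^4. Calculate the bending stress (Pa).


sigma = M * c / I
sigma = 9.8 * 0.0136 / 2.9760e-07
M * c = 0.1333
sigma = 447849.4624


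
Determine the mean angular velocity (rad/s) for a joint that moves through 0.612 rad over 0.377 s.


omega = delta_theta / delta_t
omega = 0.612 / 0.377
omega = 1.6233


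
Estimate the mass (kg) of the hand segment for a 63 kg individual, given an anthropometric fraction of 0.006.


m_segment = body_mass * fraction
m_segment = 63 * 0.006
m_segment = 0.3780


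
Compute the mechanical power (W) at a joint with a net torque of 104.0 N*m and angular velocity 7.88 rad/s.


P = M * omega
P = 104.0 * 7.88
P = 819.5200


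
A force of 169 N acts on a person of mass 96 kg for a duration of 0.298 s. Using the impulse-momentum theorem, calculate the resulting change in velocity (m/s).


J = F * dt = 169 * 0.298 = 50.3620 N*s
delta_v = J / m
delta_v = 50.3620 / 96
delta_v = 0.5246


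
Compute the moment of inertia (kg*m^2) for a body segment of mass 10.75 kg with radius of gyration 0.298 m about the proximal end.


I = m * k^2
I = 10.75 * 0.298^2
k^2 = 0.0888
I = 0.9546


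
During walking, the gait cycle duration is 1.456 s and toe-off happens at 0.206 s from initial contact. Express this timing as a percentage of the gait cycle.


pct = (event_time / cycle_time) * 100
pct = (0.206 / 1.456) * 100
ratio = 0.1415
pct = 14.1484


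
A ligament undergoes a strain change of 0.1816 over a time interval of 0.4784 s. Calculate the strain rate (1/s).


strain_rate = delta_strain / delta_t
strain_rate = 0.1816 / 0.4784
strain_rate = 0.3796


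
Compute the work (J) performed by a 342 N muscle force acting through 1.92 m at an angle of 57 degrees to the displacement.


W = F * d * cos(theta)
theta = 57 deg = 0.9948 rad
cos(theta) = 0.5446
W = 342 * 1.92 * 0.5446
W = 357.6318


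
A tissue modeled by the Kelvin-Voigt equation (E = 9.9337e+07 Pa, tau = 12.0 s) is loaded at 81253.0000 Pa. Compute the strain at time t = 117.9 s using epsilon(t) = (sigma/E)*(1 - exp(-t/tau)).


epsilon(t) = (sigma/E) * (1 - exp(-t/tau))
sigma/E = 81253.0000 / 9.9337e+07 = 8.1795e-04
exp(-t/tau) = exp(-117.9 / 12.0) = 5.4082e-05
epsilon = 8.1795e-04 * (1 - 5.4082e-05)
epsilon = 8.1791e-04


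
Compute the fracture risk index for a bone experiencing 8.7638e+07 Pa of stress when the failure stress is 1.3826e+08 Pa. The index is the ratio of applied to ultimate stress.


FRI = applied / ultimate
FRI = 8.7638e+07 / 1.3826e+08
FRI = 0.6339


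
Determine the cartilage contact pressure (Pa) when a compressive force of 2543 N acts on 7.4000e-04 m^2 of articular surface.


P = F / A
P = 2543 / 7.4000e-04
P = 3.4365e+06


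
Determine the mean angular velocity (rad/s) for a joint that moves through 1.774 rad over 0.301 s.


omega = delta_theta / delta_t
omega = 1.774 / 0.301
omega = 5.8937


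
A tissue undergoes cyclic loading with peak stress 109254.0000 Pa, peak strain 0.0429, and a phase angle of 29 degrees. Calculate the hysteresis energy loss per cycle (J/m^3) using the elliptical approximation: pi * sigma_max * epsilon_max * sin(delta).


E_loss = pi * sigma_max * epsilon_max * sin(delta)
delta = 29 deg = 0.5061 rad
sin(delta) = 0.4848
E_loss = pi * 109254.0000 * 0.0429 * 0.4848
E_loss = 7138.6443


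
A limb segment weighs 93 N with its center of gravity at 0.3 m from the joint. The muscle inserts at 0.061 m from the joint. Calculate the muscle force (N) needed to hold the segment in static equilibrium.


F_muscle = W * d_load / d_muscle
F_muscle = 93 * 0.3 / 0.061
Numerator = 27.9000
F_muscle = 457.3770


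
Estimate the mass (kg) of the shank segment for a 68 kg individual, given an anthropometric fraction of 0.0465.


m_segment = body_mass * fraction
m_segment = 68 * 0.0465
m_segment = 3.1620


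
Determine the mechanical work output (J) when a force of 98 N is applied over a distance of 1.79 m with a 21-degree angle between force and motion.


W = F * d * cos(theta)
theta = 21 deg = 0.3665 rad
cos(theta) = 0.9336
W = 98 * 1.79 * 0.9336
W = 163.7687


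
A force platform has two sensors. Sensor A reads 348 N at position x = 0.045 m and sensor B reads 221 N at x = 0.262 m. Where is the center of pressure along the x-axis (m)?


COP_x = (F1*x1 + F2*x2) / (F1 + F2)
COP_x = (348*0.045 + 221*0.262) / (348 + 221)
Numerator = 73.5620
Denominator = 569
COP_x = 0.1293


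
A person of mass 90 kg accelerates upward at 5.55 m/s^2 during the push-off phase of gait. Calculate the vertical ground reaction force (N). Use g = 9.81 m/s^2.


GRF = m * (g + a)
GRF = 90 * (9.81 + 5.55)
GRF = 90 * 15.3600
GRF = 1382.4000


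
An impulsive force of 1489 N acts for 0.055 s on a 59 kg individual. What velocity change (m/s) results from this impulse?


J = F * dt = 1489 * 0.055 = 81.8950 N*s
delta_v = J / m
delta_v = 81.8950 / 59
delta_v = 1.3881


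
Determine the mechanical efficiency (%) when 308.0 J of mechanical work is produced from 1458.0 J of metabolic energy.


eta = (W_mech / E_meta) * 100
eta = (308.0 / 1458.0) * 100
ratio = 0.2112
eta = 21.1248


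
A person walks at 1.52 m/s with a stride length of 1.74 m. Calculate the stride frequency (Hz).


f = v / stride_length
f = 1.52 / 1.74
f = 0.8736


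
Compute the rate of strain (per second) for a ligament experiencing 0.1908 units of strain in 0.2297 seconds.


strain_rate = delta_strain / delta_t
strain_rate = 0.1908 / 0.2297
strain_rate = 0.8306


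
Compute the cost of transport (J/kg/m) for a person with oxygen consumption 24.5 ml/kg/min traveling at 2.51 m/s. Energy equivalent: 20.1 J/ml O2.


Power per kg = VO2 * 20.1 / 60
Power per kg = 24.5 * 20.1 / 60 = 8.2075 W/kg
Cost = power_per_kg / speed
Cost = 8.2075 / 2.51
Cost = 3.2699


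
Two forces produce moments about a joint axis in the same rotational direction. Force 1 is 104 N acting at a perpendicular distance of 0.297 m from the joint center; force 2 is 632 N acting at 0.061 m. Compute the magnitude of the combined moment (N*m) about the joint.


M = F1 * d1 + F2 * d2
M = 104 * 0.297 + 632 * 0.061
M = 30.8880 + 38.5520
M = 69.4400


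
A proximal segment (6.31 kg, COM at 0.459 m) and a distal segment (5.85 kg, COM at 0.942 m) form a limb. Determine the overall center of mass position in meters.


COM = (m1*x1 + m2*x2) / (m1 + m2)
COM = (6.31*0.459 + 5.85*0.942) / (6.31 + 5.85)
Numerator = 8.4070
Denominator = 12.1600
COM = 0.6914


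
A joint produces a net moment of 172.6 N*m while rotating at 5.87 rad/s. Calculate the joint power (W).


P = M * omega
P = 172.6 * 5.87
P = 1013.1620


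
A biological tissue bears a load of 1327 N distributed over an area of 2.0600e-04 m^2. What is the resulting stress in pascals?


stress = F / A
stress = 1327 / 2.0600e-04
stress = 6.4417e+06


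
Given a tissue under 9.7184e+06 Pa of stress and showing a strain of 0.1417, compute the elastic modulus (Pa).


E = stress / strain
E = 9.7184e+06 / 0.1417
E = 6.8584e+07


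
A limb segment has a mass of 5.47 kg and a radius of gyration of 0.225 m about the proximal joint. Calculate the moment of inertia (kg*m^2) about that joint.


I = m * k^2
I = 5.47 * 0.225^2
k^2 = 0.0506
I = 0.2769


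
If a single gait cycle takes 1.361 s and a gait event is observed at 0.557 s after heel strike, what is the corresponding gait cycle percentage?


pct = (event_time / cycle_time) * 100
pct = (0.557 / 1.361) * 100
ratio = 0.4093
pct = 40.9258


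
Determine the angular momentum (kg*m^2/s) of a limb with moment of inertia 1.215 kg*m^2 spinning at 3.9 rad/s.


L = I * omega
L = 1.215 * 3.9
L = 4.7385


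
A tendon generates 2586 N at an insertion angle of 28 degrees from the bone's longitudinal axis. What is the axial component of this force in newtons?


F_eff = F_tendon * cos(theta)
theta = 28 deg = 0.4887 rad
cos(theta) = 0.8829
F_eff = 2586 * 0.8829
F_eff = 2283.3025


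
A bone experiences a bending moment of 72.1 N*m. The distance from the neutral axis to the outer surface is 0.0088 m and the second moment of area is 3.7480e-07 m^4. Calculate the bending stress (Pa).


sigma = M * c / I
sigma = 72.1 * 0.0088 / 3.7480e-07
M * c = 0.6345
sigma = 1.6928e+06


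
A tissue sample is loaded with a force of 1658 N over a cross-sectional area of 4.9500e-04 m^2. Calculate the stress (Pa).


stress = F / A
stress = 1658 / 4.9500e-04
stress = 3.3495e+06


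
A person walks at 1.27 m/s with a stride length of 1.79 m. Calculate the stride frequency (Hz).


f = v / stride_length
f = 1.27 / 1.79
f = 0.7095


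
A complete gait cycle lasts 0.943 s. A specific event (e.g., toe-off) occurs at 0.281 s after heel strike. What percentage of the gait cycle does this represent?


pct = (event_time / cycle_time) * 100
pct = (0.281 / 0.943) * 100
ratio = 0.2980
pct = 29.7985


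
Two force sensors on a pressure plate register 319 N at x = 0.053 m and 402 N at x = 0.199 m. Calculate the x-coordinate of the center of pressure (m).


COP_x = (F1*x1 + F2*x2) / (F1 + F2)
COP_x = (319*0.053 + 402*0.199) / (319 + 402)
Numerator = 96.9050
Denominator = 721
COP_x = 0.1344


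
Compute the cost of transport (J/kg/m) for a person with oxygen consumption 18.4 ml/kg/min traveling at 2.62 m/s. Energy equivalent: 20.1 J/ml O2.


Power per kg = VO2 * 20.1 / 60
Power per kg = 18.4 * 20.1 / 60 = 6.1640 W/kg
Cost = power_per_kg / speed
Cost = 6.1640 / 2.62
Cost = 2.3527


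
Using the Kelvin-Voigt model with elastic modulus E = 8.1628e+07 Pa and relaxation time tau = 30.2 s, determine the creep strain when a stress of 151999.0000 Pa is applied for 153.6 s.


epsilon(t) = (sigma/E) * (1 - exp(-t/tau))
sigma/E = 151999.0000 / 8.1628e+07 = 0.0019
exp(-t/tau) = exp(-153.6 / 30.2) = 0.0062
epsilon = 0.0019 * (1 - 0.0062)
epsilon = 0.0019


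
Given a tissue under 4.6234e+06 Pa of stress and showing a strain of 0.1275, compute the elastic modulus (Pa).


E = stress / strain
E = 4.6234e+06 / 0.1275
E = 3.6262e+07


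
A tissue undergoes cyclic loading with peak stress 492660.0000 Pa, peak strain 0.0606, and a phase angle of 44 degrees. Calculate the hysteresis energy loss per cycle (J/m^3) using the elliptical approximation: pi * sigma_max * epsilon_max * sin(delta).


E_loss = pi * sigma_max * epsilon_max * sin(delta)
delta = 44 deg = 0.7679 rad
sin(delta) = 0.6947
E_loss = pi * 492660.0000 * 0.0606 * 0.6947
E_loss = 65153.9984


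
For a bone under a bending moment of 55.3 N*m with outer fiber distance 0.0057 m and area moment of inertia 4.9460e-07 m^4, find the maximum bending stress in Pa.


sigma = M * c / I
sigma = 55.3 * 0.0057 / 4.9460e-07
M * c = 0.3152
sigma = 637302.8710


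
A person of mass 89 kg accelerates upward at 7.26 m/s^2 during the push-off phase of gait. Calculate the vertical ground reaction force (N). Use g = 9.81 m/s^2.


GRF = m * (g + a)
GRF = 89 * (9.81 + 7.26)
GRF = 89 * 17.0700
GRF = 1519.2300


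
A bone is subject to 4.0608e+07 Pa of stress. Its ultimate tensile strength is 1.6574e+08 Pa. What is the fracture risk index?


FRI = applied / ultimate
FRI = 4.0608e+07 / 1.6574e+08
FRI = 0.2450


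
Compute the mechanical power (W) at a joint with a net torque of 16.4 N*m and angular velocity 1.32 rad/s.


P = M * omega
P = 16.4 * 1.32
P = 21.6480


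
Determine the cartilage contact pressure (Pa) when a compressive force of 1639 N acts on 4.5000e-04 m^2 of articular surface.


P = F / A
P = 1639 / 4.5000e-04
P = 3.6422e+06


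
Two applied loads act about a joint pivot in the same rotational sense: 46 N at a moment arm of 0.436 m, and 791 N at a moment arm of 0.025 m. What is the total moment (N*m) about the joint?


M = F1 * d1 + F2 * d2
M = 46 * 0.436 + 791 * 0.025
M = 20.0560 + 19.7750
M = 39.8310


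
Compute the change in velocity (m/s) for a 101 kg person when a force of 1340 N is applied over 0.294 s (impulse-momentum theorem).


J = F * dt = 1340 * 0.294 = 393.9600 N*s
delta_v = J / m
delta_v = 393.9600 / 101
delta_v = 3.9006


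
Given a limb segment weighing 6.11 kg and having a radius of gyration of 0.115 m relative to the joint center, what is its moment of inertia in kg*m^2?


I = m * k^2
I = 6.11 * 0.115^2
k^2 = 0.0132
I = 0.0808


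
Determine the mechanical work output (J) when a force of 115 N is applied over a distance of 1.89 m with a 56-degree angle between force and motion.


W = F * d * cos(theta)
theta = 56 deg = 0.9774 rad
cos(theta) = 0.5592
W = 115 * 1.89 * 0.5592
W = 121.5406


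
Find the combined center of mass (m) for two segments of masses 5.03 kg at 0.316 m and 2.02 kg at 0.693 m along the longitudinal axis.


COM = (m1*x1 + m2*x2) / (m1 + m2)
COM = (5.03*0.316 + 2.02*0.693) / (5.03 + 2.02)
Numerator = 2.9893
Denominator = 7.0500
COM = 0.4240


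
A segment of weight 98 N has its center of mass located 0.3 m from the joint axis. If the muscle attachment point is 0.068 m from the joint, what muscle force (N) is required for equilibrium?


F_muscle = W * d_load / d_muscle
F_muscle = 98 * 0.3 / 0.068
Numerator = 29.4000
F_muscle = 432.3529


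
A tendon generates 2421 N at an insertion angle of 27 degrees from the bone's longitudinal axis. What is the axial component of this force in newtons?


F_eff = F_tendon * cos(theta)
theta = 27 deg = 0.4712 rad
cos(theta) = 0.8910
F_eff = 2421 * 0.8910
F_eff = 2157.1268


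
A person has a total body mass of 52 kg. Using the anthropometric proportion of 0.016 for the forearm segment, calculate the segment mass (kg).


m_segment = body_mass * fraction
m_segment = 52 * 0.016
m_segment = 0.8320


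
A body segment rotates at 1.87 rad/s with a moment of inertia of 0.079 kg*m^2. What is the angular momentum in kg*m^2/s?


L = I * omega
L = 0.079 * 1.87
L = 0.1477


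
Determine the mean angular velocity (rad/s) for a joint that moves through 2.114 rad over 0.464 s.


omega = delta_theta / delta_t
omega = 2.114 / 0.464
omega = 4.5560


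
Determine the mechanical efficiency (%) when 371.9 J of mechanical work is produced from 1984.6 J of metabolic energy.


eta = (W_mech / E_meta) * 100
eta = (371.9 / 1984.6) * 100
ratio = 0.1874
eta = 18.7393


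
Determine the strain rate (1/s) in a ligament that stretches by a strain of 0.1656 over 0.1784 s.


strain_rate = delta_strain / delta_t
strain_rate = 0.1656 / 0.1784
strain_rate = 0.9283


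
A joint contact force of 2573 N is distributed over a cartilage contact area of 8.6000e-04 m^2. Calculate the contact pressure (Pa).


P = F / A
P = 2573 / 8.6000e-04
P = 2.9919e+06


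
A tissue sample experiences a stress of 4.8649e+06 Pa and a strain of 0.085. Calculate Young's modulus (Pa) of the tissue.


E = stress / strain
E = 4.8649e+06 / 0.085
E = 5.7234e+07


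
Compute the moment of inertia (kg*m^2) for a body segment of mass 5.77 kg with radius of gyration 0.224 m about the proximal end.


I = m * k^2
I = 5.77 * 0.224^2
k^2 = 0.0502
I = 0.2895


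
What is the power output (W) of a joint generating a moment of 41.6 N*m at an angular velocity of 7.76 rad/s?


P = M * omega
P = 41.6 * 7.76
P = 322.8160


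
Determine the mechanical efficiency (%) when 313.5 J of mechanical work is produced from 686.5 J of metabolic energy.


eta = (W_mech / E_meta) * 100
eta = (313.5 / 686.5) * 100
ratio = 0.4567
eta = 45.6664


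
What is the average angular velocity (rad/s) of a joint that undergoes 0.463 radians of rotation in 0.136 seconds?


omega = delta_theta / delta_t
omega = 0.463 / 0.136
omega = 3.4044


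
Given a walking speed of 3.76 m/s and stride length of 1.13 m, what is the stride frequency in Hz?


f = v / stride_length
f = 3.76 / 1.13
f = 3.3274


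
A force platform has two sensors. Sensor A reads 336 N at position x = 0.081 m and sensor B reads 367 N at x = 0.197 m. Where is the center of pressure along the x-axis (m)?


COP_x = (F1*x1 + F2*x2) / (F1 + F2)
COP_x = (336*0.081 + 367*0.197) / (336 + 367)
Numerator = 99.5150
Denominator = 703
COP_x = 0.1416


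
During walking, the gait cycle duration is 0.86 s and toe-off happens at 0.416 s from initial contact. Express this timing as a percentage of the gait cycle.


pct = (event_time / cycle_time) * 100
pct = (0.416 / 0.86) * 100
ratio = 0.4837
pct = 48.3721


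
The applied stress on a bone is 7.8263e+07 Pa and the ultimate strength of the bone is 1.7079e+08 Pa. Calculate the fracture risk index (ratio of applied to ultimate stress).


FRI = applied / ultimate
FRI = 7.8263e+07 / 1.7079e+08
FRI = 0.4582


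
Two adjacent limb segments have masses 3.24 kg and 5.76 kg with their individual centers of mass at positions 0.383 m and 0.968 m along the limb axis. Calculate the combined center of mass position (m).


COM = (m1*x1 + m2*x2) / (m1 + m2)
COM = (3.24*0.383 + 5.76*0.968) / (3.24 + 5.76)
Numerator = 6.8166
Denominator = 9.0000
COM = 0.7574


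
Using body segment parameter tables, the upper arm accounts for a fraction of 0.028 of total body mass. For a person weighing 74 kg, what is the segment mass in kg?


m_segment = body_mass * fraction
m_segment = 74 * 0.028
m_segment = 2.0720


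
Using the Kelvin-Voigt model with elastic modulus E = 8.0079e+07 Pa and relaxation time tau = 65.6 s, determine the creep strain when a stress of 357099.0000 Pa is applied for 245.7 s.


epsilon(t) = (sigma/E) * (1 - exp(-t/tau))
sigma/E = 357099.0000 / 8.0079e+07 = 0.0045
exp(-t/tau) = exp(-245.7 / 65.6) = 0.0236
epsilon = 0.0045 * (1 - 0.0236)
epsilon = 0.0044


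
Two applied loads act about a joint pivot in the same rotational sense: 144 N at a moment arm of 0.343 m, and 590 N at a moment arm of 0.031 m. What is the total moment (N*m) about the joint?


M = F1 * d1 + F2 * d2
M = 144 * 0.343 + 590 * 0.031
M = 49.3920 + 18.2900
M = 67.6820


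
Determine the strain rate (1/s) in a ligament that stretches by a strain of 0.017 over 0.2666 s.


strain_rate = delta_strain / delta_t
strain_rate = 0.017 / 0.2666
strain_rate = 0.0638


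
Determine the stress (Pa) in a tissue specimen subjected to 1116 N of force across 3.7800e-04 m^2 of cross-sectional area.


stress = F / A
stress = 1116 / 3.7800e-04
stress = 2.9524e+06


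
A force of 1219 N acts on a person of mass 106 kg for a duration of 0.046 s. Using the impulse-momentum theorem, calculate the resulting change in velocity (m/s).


J = F * dt = 1219 * 0.046 = 56.0740 N*s
delta_v = J / m
delta_v = 56.0740 / 106
delta_v = 0.5290


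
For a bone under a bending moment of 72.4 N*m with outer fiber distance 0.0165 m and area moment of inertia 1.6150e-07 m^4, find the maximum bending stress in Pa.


sigma = M * c / I
sigma = 72.4 * 0.0165 / 1.6150e-07
M * c = 1.1946
sigma = 7.3969e+06


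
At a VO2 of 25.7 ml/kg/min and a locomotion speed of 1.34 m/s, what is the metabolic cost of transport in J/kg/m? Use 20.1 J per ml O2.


Power per kg = VO2 * 20.1 / 60
Power per kg = 25.7 * 20.1 / 60 = 8.6095 W/kg
Cost = power_per_kg / speed
Cost = 8.6095 / 1.34
Cost = 6.4250


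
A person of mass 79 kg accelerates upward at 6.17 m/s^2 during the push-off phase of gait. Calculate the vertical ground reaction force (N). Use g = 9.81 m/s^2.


GRF = m * (g + a)
GRF = 79 * (9.81 + 6.17)
GRF = 79 * 15.9800
GRF = 1262.4200


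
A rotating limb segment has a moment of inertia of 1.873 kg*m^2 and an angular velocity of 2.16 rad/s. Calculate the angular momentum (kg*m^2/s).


L = I * omega
L = 1.873 * 2.16
L = 4.0457


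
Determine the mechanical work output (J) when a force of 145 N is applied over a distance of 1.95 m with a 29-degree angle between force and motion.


W = F * d * cos(theta)
theta = 29 deg = 0.5061 rad
cos(theta) = 0.8746
W = 145 * 1.95 * 0.8746
W = 247.2987


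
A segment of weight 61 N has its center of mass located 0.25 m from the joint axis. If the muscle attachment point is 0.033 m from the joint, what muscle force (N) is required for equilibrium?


F_muscle = W * d_load / d_muscle
F_muscle = 61 * 0.25 / 0.033
Numerator = 15.2500
F_muscle = 462.1212


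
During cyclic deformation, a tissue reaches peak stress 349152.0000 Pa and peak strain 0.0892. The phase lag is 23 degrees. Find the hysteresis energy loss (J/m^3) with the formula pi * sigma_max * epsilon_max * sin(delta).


E_loss = pi * sigma_max * epsilon_max * sin(delta)
delta = 23 deg = 0.4014 rad
sin(delta) = 0.3907
E_loss = pi * 349152.0000 * 0.0892 * 0.3907
E_loss = 38230.2619


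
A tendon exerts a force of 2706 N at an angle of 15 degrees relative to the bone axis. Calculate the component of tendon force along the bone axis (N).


F_eff = F_tendon * cos(theta)
theta = 15 deg = 0.2618 rad
cos(theta) = 0.9659
F_eff = 2706 * 0.9659
F_eff = 2613.7953


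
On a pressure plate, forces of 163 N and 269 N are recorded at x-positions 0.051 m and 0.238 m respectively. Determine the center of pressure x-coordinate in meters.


COP_x = (F1*x1 + F2*x2) / (F1 + F2)
COP_x = (163*0.051 + 269*0.238) / (163 + 269)
Numerator = 72.3350
Denominator = 432
COP_x = 0.1674


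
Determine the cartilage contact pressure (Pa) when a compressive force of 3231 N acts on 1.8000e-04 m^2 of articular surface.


P = F / A
P = 3231 / 1.8000e-04
P = 1.7950e+07


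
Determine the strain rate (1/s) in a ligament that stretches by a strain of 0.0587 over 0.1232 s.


strain_rate = delta_strain / delta_t
strain_rate = 0.0587 / 0.1232
strain_rate = 0.4765


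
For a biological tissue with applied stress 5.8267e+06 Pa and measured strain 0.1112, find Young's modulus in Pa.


E = stress / strain
E = 5.8267e+06 / 0.1112
E = 5.2398e+07


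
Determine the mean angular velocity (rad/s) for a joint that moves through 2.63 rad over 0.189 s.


omega = delta_theta / delta_t
omega = 2.63 / 0.189
omega = 13.9153


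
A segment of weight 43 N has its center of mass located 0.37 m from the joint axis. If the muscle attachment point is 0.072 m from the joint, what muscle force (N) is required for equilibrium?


F_muscle = W * d_load / d_muscle
F_muscle = 43 * 0.37 / 0.072
Numerator = 15.9100
F_muscle = 220.9722


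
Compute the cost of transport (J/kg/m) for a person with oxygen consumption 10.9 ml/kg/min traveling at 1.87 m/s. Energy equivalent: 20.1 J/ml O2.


Power per kg = VO2 * 20.1 / 60
Power per kg = 10.9 * 20.1 / 60 = 3.6515 W/kg
Cost = power_per_kg / speed
Cost = 3.6515 / 1.87
Cost = 1.9527


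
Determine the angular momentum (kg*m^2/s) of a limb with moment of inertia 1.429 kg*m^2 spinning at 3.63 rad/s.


L = I * omega
L = 1.429 * 3.63
L = 5.1873


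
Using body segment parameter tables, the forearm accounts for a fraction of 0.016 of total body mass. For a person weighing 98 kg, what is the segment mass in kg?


m_segment = body_mass * fraction
m_segment = 98 * 0.016
m_segment = 1.5680


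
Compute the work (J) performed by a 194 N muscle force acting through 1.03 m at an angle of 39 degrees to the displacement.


W = F * d * cos(theta)
theta = 39 deg = 0.6807 rad
cos(theta) = 0.7771
W = 194 * 1.03 * 0.7771
W = 155.2893


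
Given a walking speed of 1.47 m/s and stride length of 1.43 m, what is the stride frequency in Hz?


f = v / stride_length
f = 1.47 / 1.43
f = 1.0280


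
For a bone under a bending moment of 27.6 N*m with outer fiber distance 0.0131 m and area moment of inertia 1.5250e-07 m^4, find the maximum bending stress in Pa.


sigma = M * c / I
sigma = 27.6 * 0.0131 / 1.5250e-07
M * c = 0.3616
sigma = 2.3709e+06


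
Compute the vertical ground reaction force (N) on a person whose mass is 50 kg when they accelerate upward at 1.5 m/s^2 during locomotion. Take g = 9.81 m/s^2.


GRF = m * (g + a)
GRF = 50 * (9.81 + 1.5)
GRF = 50 * 11.3100
GRF = 565.5000


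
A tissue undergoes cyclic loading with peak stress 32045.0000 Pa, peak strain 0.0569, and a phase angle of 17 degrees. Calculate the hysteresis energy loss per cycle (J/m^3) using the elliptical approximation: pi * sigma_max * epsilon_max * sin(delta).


E_loss = pi * sigma_max * epsilon_max * sin(delta)
delta = 17 deg = 0.2967 rad
sin(delta) = 0.2924
E_loss = pi * 32045.0000 * 0.0569 * 0.2924
E_loss = 1674.7800


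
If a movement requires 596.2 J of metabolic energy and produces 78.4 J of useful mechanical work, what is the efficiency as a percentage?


eta = (W_mech / E_meta) * 100
eta = (78.4 / 596.2) * 100
ratio = 0.1315
eta = 13.1499


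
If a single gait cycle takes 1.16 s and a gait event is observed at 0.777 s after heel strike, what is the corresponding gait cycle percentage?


pct = (event_time / cycle_time) * 100
pct = (0.777 / 1.16) * 100
ratio = 0.6698
pct = 66.9828


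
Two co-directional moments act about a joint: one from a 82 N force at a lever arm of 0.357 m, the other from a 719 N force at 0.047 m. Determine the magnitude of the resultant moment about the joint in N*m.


M = F1 * d1 + F2 * d2
M = 82 * 0.357 + 719 * 0.047
M = 29.2740 + 33.7930
M = 63.0670
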